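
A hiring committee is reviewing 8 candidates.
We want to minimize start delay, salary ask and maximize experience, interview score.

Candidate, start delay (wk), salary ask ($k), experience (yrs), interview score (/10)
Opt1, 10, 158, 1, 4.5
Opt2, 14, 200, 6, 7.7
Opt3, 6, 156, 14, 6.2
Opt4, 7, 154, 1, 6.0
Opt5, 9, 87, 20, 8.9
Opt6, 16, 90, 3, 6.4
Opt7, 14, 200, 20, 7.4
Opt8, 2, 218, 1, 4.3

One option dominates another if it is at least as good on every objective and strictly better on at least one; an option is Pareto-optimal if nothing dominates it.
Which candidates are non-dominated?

Opt1: dominated by Opt3 (start delay 6≤10, salary ask 156≤158, experience 14≥1, interview score 6.2≥4.5).
Opt2: dominated by Opt5 (start delay 9≤14, salary ask 87≤200, experience 20≥6, interview score 8.9≥7.7).
Opt3: not dominated.
Opt4: not dominated.
Opt5: not dominated (best salary ask).
Opt6: dominated by Opt5 (start delay 9≤16, salary ask 87≤90, experience 20≥3, interview score 8.9≥6.4).
Opt7: dominated by Opt5 (start delay 9≤14, salary ask 87≤200, experience 20≥20, interview score 8.9≥7.4).
Opt8: not dominated (best start delay).

Opt3, Opt4, Opt5, Opt8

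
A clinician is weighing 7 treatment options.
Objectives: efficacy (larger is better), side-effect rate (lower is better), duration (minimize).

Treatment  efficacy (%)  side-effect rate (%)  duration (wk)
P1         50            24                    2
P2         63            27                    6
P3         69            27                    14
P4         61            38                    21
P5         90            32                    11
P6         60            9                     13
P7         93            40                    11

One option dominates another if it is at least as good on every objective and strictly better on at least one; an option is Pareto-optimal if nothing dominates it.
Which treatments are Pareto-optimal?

P1: not dominated (best duration).
P2: not dominated.
P3: not dominated.
P4: dominated by P2 (efficacy 63≥61, side-effect rate 27≤38, duration 6≤21).
P5: not dominated.
P6: not dominated (best side-effect rate).
P7: not dominated (best efficacy).

P1, P2, P3, P5, P6, P7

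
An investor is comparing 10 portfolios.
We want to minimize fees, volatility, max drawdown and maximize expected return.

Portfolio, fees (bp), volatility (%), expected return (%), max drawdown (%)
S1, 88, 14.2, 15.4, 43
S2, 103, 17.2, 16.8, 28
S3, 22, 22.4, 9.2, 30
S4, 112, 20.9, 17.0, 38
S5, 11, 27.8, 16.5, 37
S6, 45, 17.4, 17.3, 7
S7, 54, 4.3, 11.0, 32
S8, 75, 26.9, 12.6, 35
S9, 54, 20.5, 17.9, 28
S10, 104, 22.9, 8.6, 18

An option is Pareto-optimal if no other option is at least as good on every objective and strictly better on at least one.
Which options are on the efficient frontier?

S1, S2, S3, S5, S6, S7, S9

S1: not dominated.
S2: not dominated.
S3: not dominated.
S4: dominated by S6 (fees 45≤112, volatility 17.4≤20.9, expected return 17.3≥17.0, max drawdown 7≤38).
S5: not dominated (best fees).
S6: not dominated (best max drawdown).
S7: not dominated (best volatility).
S8: dominated by S6 (fees 45≤75, volatility 17.4≤26.9, expected return 17.3≥12.6, max drawdown 7≤35).
S9: not dominated (best expected return).
S10: dominated by S6 (fees 45≤104, volatility 17.4≤22.9, expected return 17.3≥8.6, max drawdown 7≤18).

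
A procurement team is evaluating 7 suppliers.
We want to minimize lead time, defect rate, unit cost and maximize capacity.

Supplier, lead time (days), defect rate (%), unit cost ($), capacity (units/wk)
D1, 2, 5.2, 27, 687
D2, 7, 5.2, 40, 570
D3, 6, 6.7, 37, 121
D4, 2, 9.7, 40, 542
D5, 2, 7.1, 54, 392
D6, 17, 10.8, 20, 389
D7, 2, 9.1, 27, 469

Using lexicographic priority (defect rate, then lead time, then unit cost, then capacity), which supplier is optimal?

D1

First minimize defect rate: best is 5.2, kept {D1, D2}.
Then minimize lead time: best is 2, kept {D1}.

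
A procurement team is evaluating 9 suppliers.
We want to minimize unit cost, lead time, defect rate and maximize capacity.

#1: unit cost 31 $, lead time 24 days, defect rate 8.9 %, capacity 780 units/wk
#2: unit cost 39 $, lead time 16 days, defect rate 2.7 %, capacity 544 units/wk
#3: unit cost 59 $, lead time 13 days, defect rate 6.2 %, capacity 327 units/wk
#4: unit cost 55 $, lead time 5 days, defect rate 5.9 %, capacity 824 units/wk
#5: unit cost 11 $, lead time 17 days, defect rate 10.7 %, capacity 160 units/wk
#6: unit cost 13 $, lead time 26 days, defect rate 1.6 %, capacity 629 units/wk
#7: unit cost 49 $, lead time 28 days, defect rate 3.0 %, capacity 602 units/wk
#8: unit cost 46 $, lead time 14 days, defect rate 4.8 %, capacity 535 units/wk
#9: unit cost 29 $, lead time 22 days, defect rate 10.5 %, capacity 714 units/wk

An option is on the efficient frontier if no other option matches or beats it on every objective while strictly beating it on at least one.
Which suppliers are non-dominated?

#1, #2, #4, #5, #6, #8, #9

#1: not dominated.
#2: not dominated.
#3: dominated by #4 (unit cost 55≤59, lead time 5≤13, defect rate 5.9≤6.2, capacity 824≥327).
#4: not dominated (best lead time).
#5: not dominated (best unit cost).
#6: not dominated (best defect rate).
#7: dominated by #6 (unit cost 13≤49, lead time 26≤28, defect rate 1.6≤3.0, capacity 629≥602).
#8: not dominated.
#9: not dominated.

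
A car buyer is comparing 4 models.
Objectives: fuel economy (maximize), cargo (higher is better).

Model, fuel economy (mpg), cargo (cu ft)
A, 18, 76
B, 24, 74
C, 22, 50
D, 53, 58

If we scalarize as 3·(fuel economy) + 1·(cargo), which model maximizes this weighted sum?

D

A: 3·18 + 1·76 = 130
B: 3·24 + 1·74 = 146
C: 3·22 + 1·50 = 116
D: 3·53 + 1·58 = 217
Highest: D at 217.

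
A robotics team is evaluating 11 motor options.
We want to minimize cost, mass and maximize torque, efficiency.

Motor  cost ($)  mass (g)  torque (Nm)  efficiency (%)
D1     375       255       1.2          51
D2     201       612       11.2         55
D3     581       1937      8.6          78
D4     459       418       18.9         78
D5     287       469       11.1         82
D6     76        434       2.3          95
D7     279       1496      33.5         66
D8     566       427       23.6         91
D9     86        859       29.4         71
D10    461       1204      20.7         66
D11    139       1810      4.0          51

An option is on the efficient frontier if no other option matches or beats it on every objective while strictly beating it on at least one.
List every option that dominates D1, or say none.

D2: worse on mass (612 vs 255).
D3: worse on cost (581 vs 375).
D4: worse on cost (459 vs 375).
D5: worse on mass (469 vs 255).
D6: worse on mass (434 vs 255).
D7: worse on mass (1496 vs 255).
D8: worse on cost (566 vs 375).
D9: worse on mass (859 vs 255).
D10: worse on cost (461 vs 375).
D11: worse on mass (1810 vs 255).
No option dominates D1.

none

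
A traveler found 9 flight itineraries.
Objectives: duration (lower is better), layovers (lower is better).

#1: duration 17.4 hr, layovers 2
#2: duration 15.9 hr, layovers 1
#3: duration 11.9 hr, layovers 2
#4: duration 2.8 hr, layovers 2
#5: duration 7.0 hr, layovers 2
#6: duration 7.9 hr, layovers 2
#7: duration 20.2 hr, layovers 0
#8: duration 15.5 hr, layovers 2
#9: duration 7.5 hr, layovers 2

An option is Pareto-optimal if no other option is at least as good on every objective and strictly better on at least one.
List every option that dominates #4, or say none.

#1: worse on duration (17.4 vs 2.8).
#2: worse on duration (15.9 vs 2.8).
#3: worse on duration (11.9 vs 2.8).
#5: worse on duration (7.0 vs 2.8).
#6: worse on duration (7.9 vs 2.8).
#7: worse on duration (20.2 vs 2.8).
#8: worse on duration (15.5 vs 2.8).
#9: worse on duration (7.5 vs 2.8).
No option dominates #4.

none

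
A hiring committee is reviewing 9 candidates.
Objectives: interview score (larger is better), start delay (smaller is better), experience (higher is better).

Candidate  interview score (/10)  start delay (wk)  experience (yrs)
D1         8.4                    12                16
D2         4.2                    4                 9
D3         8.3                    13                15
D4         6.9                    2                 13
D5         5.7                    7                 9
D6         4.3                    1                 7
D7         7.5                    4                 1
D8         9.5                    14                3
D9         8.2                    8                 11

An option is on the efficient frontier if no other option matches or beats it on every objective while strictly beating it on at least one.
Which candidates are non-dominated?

D1: not dominated (best experience).
D2: dominated by D4 (interview score 6.9≥4.2, start delay 2≤4, experience 13≥9).
D3: dominated by D1 (interview score 8.4≥8.3, start delay 12≤13, experience 16≥15).
D4: not dominated.
D5: dominated by D4 (interview score 6.9≥5.7, start delay 2≤7, experience 13≥9).
D6: not dominated (best start delay).
D7: not dominated.
D8: not dominated (best interview score).
D9: not dominated.

D1, D4, D6, D7, D8, D9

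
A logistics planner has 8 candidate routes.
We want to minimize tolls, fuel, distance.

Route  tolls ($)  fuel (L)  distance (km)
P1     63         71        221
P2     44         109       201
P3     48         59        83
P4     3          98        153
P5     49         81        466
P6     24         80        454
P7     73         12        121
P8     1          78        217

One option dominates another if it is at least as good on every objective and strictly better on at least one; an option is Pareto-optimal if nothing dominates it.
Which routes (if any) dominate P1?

P3: tolls 48≤63, fuel 59≤71, distance 83≤221 — dominates P1.
Others (P2, P4, P5, P6, P7, P8) are each worse than P1 on at least one objective.

P3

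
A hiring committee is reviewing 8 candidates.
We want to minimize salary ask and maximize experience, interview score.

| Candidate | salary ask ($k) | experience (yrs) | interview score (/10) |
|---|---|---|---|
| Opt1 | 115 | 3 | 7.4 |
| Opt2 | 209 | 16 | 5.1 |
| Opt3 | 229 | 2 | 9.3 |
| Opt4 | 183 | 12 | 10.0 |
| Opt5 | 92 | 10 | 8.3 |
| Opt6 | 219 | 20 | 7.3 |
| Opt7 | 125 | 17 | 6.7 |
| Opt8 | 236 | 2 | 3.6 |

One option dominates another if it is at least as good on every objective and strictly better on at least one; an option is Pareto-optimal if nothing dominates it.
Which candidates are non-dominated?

Opt4, Opt5, Opt6, Opt7

Opt1: dominated by Opt5 (salary ask 92≤115, experience 10≥3, interview score 8.3≥7.4).
Opt2: dominated by Opt7 (salary ask 125≤209, experience 17≥16, interview score 6.7≥5.1).
Opt3: dominated by Opt4 (salary ask 183≤229, experience 12≥2, interview score 10.0≥9.3).
Opt4: not dominated (best interview score).
Opt5: not dominated (best salary ask).
Opt6: not dominated (best experience).
Opt7: not dominated.
Opt8: dominated by Opt1 (salary ask 115≤236, experience 3≥2, interview score 7.4≥3.6).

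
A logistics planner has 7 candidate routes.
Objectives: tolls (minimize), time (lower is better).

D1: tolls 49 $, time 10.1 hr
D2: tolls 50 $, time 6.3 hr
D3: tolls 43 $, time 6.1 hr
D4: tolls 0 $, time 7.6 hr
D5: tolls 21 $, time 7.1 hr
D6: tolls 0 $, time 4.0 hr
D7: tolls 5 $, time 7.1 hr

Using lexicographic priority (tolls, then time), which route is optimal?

First minimize tolls: best is 0, kept {D4, D6}.
Then minimize time: best is 4.0, kept {D6}.

D6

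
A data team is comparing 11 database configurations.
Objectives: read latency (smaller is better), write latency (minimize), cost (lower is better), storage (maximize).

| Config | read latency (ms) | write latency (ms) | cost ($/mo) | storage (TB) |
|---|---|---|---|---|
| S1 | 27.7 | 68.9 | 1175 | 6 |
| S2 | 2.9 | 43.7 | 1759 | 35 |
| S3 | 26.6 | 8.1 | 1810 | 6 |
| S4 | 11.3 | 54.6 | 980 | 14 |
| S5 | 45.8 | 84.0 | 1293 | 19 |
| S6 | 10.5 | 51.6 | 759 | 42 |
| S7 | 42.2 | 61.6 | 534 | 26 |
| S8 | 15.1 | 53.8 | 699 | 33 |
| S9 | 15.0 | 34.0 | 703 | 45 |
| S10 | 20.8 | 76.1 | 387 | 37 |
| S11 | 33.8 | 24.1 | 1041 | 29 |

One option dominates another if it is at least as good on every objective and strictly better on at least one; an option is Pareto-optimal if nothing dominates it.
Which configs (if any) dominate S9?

none

S1: worse on read latency (27.7 vs 15.0).
S2: worse on write latency (43.7 vs 34.0).
S3: worse on read latency (26.6 vs 15.0).
S4: worse on write latency (54.6 vs 34.0).
S5: worse on read latency (45.8 vs 15.0).
S6: worse on write latency (51.6 vs 34.0).
S7: worse on read latency (42.2 vs 15.0).
S8: worse on read latency (15.1 vs 15.0).
S10: worse on read latency (20.8 vs 15.0).
S11: worse on read latency (33.8 vs 15.0).
No option dominates S9.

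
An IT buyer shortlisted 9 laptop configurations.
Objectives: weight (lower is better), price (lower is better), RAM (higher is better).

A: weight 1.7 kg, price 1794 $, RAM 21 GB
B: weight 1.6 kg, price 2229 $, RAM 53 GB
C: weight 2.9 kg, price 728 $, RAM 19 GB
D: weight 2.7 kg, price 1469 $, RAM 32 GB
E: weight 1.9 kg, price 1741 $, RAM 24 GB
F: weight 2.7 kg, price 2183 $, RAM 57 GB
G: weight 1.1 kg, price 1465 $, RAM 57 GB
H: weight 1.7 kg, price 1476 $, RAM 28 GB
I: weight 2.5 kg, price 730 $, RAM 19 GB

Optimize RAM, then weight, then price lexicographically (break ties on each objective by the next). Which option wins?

G

First maximize RAM: best is 57, kept {F, G}.
Then minimize weight: best is 1.1, kept {G}.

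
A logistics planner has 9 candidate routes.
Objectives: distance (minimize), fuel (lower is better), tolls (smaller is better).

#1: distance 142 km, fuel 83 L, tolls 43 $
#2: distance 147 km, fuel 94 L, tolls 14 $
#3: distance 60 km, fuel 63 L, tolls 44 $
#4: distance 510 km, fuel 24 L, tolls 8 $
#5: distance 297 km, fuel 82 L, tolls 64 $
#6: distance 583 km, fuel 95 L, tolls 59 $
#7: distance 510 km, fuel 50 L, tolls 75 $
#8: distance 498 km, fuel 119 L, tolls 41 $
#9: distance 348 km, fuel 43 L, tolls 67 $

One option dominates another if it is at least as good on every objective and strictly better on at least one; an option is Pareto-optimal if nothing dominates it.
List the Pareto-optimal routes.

#1: not dominated.
#2: not dominated.
#3: not dominated (best distance).
#4: not dominated (best fuel).
#5: dominated by #3 (distance 60≤297, fuel 63≤82, tolls 44≤64).
#6: dominated by #1 (distance 142≤583, fuel 83≤95, tolls 43≤59).
#7: dominated by #4 (distance 510≤510, fuel 24≤50, tolls 8≤75).
#8: dominated by #2 (distance 147≤498, fuel 94≤119, tolls 14≤41).
#9: not dominated.

#1, #2, #3, #4, #9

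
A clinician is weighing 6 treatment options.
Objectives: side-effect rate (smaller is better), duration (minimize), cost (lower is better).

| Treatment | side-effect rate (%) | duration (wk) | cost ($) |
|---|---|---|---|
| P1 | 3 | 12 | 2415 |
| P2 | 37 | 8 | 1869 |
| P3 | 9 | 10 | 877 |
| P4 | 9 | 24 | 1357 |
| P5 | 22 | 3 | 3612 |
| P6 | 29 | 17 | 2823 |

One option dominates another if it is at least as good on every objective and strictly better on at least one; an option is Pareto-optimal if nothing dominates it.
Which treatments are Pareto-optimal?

P1, P2, P3, P5

P1: not dominated (best side-effect rate).
P2: not dominated.
P3: not dominated (best cost).
P4: dominated by P3 (side-effect rate 9≤9, duration 10≤24, cost 877≤1357).
P5: not dominated (best duration).
P6: dominated by P1 (side-effect rate 3≤29, duration 12≤17, cost 2415≤2823).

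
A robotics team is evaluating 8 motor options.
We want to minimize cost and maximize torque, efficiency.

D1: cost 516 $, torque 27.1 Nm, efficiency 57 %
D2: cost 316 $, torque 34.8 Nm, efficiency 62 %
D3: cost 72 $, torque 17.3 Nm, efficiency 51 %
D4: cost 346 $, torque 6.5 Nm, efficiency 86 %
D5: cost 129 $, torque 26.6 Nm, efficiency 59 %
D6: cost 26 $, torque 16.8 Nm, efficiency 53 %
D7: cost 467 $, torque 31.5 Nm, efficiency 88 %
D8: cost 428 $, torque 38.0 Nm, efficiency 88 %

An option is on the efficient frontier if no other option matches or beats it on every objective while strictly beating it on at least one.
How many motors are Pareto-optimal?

6

D1: dominated by D2 (cost 316≤516, torque 34.8≥27.1, efficiency 62≥57).
D2: not dominated.
D3: not dominated.
D4: not dominated.
D5: not dominated.
D6: not dominated (best cost).
D7: dominated by D8 (cost 428≤467, torque 38.0≥31.5, efficiency 88≥88).
D8: not dominated (best torque).
Pareto-optimal: D2, D3, D4, D5, D6, D8 → 6.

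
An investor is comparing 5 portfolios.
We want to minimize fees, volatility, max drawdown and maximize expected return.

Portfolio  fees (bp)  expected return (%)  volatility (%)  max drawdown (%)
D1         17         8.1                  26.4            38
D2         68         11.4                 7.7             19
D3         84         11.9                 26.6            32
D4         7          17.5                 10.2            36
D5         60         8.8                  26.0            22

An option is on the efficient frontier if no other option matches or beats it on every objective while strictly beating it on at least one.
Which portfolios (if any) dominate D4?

none

D1: worse on fees (17 vs 7).
D2: worse on fees (68 vs 7).
D3: worse on fees (84 vs 7).
D5: worse on fees (60 vs 7).
No option dominates D4.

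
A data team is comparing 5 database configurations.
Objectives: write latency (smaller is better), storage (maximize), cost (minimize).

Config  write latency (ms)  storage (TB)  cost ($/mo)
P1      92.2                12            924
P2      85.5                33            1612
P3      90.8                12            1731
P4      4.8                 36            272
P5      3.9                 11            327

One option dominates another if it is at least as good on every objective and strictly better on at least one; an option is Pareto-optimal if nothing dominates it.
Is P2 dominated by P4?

P4 vs P2: write latency 4.8≤85.5, storage 36≥33, cost 272≤1612 — P4 is at least as good on every objective with at least one strict improvement.

Yes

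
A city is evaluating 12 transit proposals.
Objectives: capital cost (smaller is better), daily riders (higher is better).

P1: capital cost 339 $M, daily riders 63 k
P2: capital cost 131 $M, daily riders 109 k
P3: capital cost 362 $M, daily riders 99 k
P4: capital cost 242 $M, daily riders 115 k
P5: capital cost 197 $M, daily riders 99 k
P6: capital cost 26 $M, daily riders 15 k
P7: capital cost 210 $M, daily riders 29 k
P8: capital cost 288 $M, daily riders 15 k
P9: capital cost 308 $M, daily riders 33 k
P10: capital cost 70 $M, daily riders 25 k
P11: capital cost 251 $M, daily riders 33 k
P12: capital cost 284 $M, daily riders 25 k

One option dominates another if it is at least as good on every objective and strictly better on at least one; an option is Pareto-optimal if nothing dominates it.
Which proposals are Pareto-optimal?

P2, P4, P6, P10

P1: dominated by P2 (capital cost 131≤339, daily riders 109≥63).
P2: not dominated.
P3: dominated by P2 (capital cost 131≤362, daily riders 109≥99).
P4: not dominated (best daily riders).
P5: dominated by P2 (capital cost 131≤197, daily riders 109≥99).
P6: not dominated (best capital cost).
P7: dominated by P2 (capital cost 131≤210, daily riders 109≥29).
P8: dominated by P2 (capital cost 131≤288, daily riders 109≥15).
P9: dominated by P2 (capital cost 131≤308, daily riders 109≥33).
P10: not dominated.
P11: dominated by P2 (capital cost 131≤251, daily riders 109≥33).
P12: dominated by P2 (capital cost 131≤284, daily riders 109≥25).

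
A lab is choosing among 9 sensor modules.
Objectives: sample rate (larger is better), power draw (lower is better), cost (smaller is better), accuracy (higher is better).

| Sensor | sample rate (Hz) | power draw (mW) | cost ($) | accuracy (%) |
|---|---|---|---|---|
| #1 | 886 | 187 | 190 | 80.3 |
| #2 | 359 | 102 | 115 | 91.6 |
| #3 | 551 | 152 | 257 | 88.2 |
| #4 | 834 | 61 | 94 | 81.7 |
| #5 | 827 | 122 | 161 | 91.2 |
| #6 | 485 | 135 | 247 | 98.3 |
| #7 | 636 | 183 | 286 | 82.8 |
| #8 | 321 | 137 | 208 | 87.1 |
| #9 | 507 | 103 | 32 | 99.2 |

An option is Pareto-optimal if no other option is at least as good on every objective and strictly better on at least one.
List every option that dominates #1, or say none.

none

#2: worse on sample rate (359 vs 886).
#3: worse on sample rate (551 vs 886).
#4: worse on sample rate (834 vs 886).
#5: worse on sample rate (827 vs 886).
#6: worse on sample rate (485 vs 886).
#7: worse on sample rate (636 vs 886).
#8: worse on sample rate (321 vs 886).
#9: worse on sample rate (507 vs 886).
No option dominates #1.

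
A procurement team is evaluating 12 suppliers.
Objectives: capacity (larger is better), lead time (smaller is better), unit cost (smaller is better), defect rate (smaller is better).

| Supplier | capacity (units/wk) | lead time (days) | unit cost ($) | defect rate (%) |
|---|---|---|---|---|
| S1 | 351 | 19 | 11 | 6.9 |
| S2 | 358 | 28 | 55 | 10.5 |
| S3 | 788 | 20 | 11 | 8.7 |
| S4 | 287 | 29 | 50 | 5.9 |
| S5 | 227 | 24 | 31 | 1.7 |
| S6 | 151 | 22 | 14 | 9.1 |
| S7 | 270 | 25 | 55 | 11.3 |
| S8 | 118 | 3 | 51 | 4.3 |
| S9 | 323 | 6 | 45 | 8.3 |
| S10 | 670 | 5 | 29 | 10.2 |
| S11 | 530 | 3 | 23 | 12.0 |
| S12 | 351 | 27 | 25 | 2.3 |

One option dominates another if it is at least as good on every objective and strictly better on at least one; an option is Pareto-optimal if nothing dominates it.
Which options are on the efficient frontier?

S1, S3, S5, S8, S9, S10, S11, S12

S1: not dominated.
S2: dominated by S3 (capacity 788≥358, lead time 20≤28, unit cost 11≤55, defect rate 8.7≤10.5).
S3: not dominated (best capacity).
S4: dominated by S12 (capacity 351≥287, lead time 27≤29, unit cost 25≤50, defect rate 2.3≤5.9).
S5: not dominated (best defect rate).
S6: dominated by S1 (capacity 351≥151, lead time 19≤22, unit cost 11≤14, defect rate 6.9≤9.1).
S7: dominated by S1 (capacity 351≥270, lead time 19≤25, unit cost 11≤55, defect rate 6.9≤11.3).
S8: not dominated.
S9: not dominated.
S10: not dominated.
S11: not dominated.
S12: not dominated.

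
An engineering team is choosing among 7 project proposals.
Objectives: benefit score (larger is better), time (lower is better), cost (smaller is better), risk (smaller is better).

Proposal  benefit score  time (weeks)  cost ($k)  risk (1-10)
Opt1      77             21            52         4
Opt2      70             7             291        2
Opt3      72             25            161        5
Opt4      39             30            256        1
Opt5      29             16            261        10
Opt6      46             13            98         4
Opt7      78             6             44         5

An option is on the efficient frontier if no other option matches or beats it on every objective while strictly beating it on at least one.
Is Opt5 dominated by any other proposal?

Opt6 vs Opt5: benefit score 46≥29, time 13≤16, cost 98≤261, risk 4≤10 — Opt6 is at least as good on every objective and strictly better on at least one, so Opt6 dominates Opt5.

Yes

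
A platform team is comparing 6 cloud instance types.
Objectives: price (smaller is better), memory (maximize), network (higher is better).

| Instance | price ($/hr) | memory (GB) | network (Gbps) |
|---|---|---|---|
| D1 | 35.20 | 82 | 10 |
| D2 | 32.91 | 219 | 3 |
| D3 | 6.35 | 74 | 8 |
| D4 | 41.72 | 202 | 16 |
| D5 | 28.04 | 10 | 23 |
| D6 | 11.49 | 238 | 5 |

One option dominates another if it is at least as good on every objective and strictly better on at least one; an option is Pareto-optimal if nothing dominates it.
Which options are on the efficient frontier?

D1: not dominated.
D2: dominated by D6 (price 11.49≤32.91, memory 238≥219, network 5≥3).
D3: not dominated (best price).
D4: not dominated.
D5: not dominated (best network).
D6: not dominated (best memory).

D1, D3, D4, D5, D6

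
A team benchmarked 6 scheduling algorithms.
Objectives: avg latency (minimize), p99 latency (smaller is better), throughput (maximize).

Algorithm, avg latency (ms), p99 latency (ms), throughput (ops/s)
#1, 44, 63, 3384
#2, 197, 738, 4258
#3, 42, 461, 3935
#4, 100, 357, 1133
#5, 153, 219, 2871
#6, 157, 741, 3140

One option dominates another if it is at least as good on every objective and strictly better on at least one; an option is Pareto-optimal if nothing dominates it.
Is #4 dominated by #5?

#5 vs #4: #5 is worse on avg latency (153 vs 100), so it does not dominate #4.

No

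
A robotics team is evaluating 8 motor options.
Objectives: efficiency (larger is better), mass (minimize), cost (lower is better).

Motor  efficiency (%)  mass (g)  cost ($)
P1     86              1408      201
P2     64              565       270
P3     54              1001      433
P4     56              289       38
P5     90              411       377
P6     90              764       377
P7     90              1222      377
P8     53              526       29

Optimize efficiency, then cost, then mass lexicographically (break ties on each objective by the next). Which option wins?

P5

First maximize efficiency: best is 90, kept {P5, P6, P7}.
Then minimize cost: best is 377, kept {P5, P6, P7}.
Then minimize mass: best is 411, kept {P5}.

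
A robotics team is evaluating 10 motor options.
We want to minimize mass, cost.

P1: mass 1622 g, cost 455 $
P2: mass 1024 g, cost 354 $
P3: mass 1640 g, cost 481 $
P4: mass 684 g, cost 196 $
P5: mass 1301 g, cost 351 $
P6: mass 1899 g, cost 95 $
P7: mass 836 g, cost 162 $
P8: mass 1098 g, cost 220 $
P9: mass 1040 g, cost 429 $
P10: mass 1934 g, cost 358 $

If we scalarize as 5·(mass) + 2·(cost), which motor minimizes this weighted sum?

P1: 5·1622 + 2·455 = 9020
P2: 5·1024 + 2·354 = 5828
P3: 5·1640 + 2·481 = 9162
P4: 5·684 + 2·196 = 3812
P5: 5·1301 + 2·351 = 7207
P6: 5·1899 + 2·95 = 9685
P7: 5·836 + 2·162 = 4504
P8: 5·1098 + 2·220 = 5930
P9: 5·1040 + 2·429 = 6058
P10: 5·1934 + 2·358 = 10386
Lowest: P4 at 3812.

P4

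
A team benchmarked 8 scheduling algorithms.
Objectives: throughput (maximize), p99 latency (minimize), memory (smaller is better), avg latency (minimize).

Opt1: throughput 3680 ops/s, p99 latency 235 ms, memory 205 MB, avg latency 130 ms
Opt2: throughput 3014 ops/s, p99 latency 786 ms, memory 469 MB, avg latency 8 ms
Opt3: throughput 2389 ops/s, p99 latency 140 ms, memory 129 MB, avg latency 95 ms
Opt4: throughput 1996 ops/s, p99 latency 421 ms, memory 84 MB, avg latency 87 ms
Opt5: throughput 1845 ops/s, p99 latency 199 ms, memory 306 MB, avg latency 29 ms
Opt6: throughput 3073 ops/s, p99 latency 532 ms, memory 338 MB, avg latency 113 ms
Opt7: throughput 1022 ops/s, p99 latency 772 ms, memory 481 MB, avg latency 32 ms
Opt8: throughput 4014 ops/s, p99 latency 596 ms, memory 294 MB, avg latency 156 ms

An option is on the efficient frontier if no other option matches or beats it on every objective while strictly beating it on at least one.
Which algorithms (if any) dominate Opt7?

Opt5

Opt5: throughput 1845≥1022, p99 latency 199≤772, memory 306≤481, avg latency 29≤32 — dominates Opt7.
Others (Opt1, Opt2, Opt3, Opt4, Opt6, Opt8) are each worse than Opt7 on at least one objective.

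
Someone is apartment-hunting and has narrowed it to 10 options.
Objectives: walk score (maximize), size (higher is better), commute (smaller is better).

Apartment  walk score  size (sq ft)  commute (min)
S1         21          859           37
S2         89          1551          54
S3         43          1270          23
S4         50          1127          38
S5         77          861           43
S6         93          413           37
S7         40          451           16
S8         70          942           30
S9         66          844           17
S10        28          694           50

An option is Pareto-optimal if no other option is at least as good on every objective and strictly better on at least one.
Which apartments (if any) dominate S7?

none

S1: worse on walk score (21 vs 40).
S2: worse on commute (54 vs 16).
S3: worse on commute (23 vs 16).
S4: worse on commute (38 vs 16).
S5: worse on commute (43 vs 16).
S6: worse on size (413 vs 451).
S8: worse on commute (30 vs 16).
S9: worse on commute (17 vs 16).
S10: worse on walk score (28 vs 40).
No option dominates S7.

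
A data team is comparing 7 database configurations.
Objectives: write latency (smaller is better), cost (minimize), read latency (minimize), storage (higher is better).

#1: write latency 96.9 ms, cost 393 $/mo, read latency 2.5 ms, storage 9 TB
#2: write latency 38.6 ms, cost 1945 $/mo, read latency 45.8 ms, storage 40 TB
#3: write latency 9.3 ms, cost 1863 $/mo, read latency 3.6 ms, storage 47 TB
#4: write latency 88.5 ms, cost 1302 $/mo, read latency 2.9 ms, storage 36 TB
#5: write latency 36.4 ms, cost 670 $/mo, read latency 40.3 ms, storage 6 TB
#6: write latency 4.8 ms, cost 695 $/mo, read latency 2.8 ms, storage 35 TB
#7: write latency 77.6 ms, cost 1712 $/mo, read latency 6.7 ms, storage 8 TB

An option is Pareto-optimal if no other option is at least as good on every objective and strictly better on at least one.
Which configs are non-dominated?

#1: not dominated (best cost).
#2: dominated by #3 (write latency 9.3≤38.6, cost 1863≤1945, read latency 3.6≤45.8, storage 47≥40).
#3: not dominated (best storage).
#4: not dominated.
#5: not dominated.
#6: not dominated (best write latency).
#7: dominated by #6 (write latency 4.8≤77.6, cost 695≤1712, read latency 2.8≤6.7, storage 35≥8).

#1, #3, #4, #5, #6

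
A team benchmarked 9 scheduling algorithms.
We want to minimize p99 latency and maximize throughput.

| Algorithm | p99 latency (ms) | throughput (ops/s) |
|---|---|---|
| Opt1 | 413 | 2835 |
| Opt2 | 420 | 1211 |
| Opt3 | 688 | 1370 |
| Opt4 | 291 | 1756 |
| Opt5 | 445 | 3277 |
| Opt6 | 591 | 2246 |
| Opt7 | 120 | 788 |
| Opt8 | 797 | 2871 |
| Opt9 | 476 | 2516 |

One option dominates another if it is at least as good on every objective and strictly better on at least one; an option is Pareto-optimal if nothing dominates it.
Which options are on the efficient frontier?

Opt1: not dominated.
Opt2: dominated by Opt1 (p99 latency 413≤420, throughput 2835≥1211).
Opt3: dominated by Opt1 (p99 latency 413≤688, throughput 2835≥1370).
Opt4: not dominated.
Opt5: not dominated (best throughput).
Opt6: dominated by Opt1 (p99 latency 413≤591, throughput 2835≥2246).
Opt7: not dominated (best p99 latency).
Opt8: dominated by Opt5 (p99 latency 445≤797, throughput 3277≥2871).
Opt9: dominated by Opt1 (p99 latency 413≤476, throughput 2835≥2516).

Opt1, Opt4, Opt5, Opt7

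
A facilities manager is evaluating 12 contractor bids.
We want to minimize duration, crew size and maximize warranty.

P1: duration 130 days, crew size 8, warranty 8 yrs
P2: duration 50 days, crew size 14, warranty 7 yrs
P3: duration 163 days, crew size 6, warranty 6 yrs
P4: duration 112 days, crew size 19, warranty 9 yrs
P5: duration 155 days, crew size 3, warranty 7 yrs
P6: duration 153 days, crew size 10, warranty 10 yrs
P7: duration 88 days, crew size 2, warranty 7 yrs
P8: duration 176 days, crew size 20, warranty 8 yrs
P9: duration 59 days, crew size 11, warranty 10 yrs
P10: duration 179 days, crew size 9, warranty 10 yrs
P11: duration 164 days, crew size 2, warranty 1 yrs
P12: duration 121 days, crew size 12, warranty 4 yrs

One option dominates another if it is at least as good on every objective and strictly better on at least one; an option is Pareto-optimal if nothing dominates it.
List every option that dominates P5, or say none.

P7: duration 88≤155, crew size 2≤3, warranty 7≥7 — dominates P5.
Others (P1, P2, P3, P4, P6, P8, P9, P10, P11, P12) are each worse than P5 on at least one objective.

P7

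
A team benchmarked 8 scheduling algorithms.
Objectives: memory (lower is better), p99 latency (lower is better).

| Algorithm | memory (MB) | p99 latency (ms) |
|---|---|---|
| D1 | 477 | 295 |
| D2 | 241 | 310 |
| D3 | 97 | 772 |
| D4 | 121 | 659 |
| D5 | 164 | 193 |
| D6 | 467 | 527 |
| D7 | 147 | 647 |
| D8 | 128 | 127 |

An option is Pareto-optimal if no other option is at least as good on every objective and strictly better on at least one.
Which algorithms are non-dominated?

D3, D4, D8

D1: dominated by D5 (memory 164≤477, p99 latency 193≤295).
D2: dominated by D5 (memory 164≤241, p99 latency 193≤310).
D3: not dominated (best memory).
D4: not dominated.
D5: dominated by D8 (memory 128≤164, p99 latency 127≤193).
D6: dominated by D2 (memory 241≤467, p99 latency 310≤527).
D7: dominated by D8 (memory 128≤147, p99 latency 127≤647).
D8: not dominated (best p99 latency).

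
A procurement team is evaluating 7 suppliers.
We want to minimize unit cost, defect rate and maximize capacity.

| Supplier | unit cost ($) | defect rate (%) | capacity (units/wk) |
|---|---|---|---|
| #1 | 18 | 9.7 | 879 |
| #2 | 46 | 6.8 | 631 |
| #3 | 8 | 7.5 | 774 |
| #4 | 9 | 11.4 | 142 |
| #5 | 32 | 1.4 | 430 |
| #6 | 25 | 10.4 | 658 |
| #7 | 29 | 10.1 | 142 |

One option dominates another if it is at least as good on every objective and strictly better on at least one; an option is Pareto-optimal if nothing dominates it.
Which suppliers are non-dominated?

#1: not dominated (best capacity).
#2: not dominated.
#3: not dominated (best unit cost).
#4: dominated by #3 (unit cost 8≤9, defect rate 7.5≤11.4, capacity 774≥142).
#5: not dominated (best defect rate).
#6: dominated by #1 (unit cost 18≤25, defect rate 9.7≤10.4, capacity 879≥658).
#7: dominated by #1 (unit cost 18≤29, defect rate 9.7≤10.1, capacity 879≥142).

#1, #2, #3, #5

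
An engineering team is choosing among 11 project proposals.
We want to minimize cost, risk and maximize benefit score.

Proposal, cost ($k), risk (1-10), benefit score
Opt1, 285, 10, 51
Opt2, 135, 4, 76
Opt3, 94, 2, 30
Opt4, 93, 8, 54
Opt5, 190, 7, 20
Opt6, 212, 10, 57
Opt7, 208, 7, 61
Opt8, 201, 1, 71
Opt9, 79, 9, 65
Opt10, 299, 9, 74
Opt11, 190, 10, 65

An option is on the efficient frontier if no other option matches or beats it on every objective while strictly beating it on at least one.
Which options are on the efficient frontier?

Opt2, Opt3, Opt4, Opt8, Opt9

Opt1: dominated by Opt2 (cost 135≤285, risk 4≤10, benefit score 76≥51).
Opt2: not dominated (best benefit score).
Opt3: not dominated.
Opt4: not dominated.
Opt5: dominated by Opt2 (cost 135≤190, risk 4≤7, benefit score 76≥20).
Opt6: dominated by Opt2 (cost 135≤212, risk 4≤10, benefit score 76≥57).
Opt7: dominated by Opt2 (cost 135≤208, risk 4≤7, benefit score 76≥61).
Opt8: not dominated (best risk).
Opt9: not dominated (best cost).
Opt10: dominated by Opt2 (cost 135≤299, risk 4≤9, benefit score 76≥74).
Opt11: dominated by Opt2 (cost 135≤190, risk 4≤10, benefit score 76≥65).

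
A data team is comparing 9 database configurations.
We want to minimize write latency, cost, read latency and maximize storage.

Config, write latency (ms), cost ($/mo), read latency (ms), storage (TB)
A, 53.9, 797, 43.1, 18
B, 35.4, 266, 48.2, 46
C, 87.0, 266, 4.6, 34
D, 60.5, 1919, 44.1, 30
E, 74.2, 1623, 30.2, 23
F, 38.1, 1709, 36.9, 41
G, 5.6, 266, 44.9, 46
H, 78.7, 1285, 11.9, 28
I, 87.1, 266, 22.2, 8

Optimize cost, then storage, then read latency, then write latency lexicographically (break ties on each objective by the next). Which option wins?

G

First minimize cost: best is 266, kept {B, C, G, I}.
Then maximize storage: best is 46, kept {B, G}.
Then minimize read latency: best is 44.9, kept {G}.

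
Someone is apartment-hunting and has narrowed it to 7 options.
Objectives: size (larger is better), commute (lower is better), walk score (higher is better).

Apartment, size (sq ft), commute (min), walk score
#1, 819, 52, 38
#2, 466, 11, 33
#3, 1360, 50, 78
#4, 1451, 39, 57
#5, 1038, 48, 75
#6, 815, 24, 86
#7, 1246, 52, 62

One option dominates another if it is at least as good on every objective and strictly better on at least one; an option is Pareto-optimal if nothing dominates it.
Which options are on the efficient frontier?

#2, #3, #4, #5, #6

#1: dominated by #3 (size 1360≥819, commute 50≤52, walk score 78≥38).
#2: not dominated (best commute).
#3: not dominated.
#4: not dominated (best size).
#5: not dominated.
#6: not dominated (best walk score).
#7: dominated by #3 (size 1360≥1246, commute 50≤52, walk score 78≥62).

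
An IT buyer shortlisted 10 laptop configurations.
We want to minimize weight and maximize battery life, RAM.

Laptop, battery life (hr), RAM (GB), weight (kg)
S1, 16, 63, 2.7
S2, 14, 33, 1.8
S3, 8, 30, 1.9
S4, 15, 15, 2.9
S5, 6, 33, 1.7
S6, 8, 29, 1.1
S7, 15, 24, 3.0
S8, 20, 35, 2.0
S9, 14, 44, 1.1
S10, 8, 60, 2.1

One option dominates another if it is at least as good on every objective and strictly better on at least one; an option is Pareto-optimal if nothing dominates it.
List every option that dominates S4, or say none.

S1: battery life 16≥15, RAM 63≥15, weight 2.7≤2.9 — dominates S4.
S8: battery life 20≥15, RAM 35≥15, weight 2.0≤2.9 — dominates S4.
Others (S2, S3, S5, S6, S7, S9, S10) are each worse than S4 on at least one objective.

S1, S8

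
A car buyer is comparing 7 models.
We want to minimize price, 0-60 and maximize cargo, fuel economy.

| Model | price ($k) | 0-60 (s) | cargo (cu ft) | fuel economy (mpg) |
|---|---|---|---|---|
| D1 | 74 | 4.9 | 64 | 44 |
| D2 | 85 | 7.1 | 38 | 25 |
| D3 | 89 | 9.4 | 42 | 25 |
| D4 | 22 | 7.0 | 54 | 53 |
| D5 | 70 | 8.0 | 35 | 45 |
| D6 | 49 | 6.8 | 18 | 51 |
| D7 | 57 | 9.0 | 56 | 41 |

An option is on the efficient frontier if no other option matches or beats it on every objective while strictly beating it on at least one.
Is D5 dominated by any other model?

Yes

D4 vs D5: price 22≤70, 0-60 7.0≤8.0, cargo 54≥35, fuel economy 53≥45 — D4 is at least as good on every objective and strictly better on at least one, so D4 dominates D5.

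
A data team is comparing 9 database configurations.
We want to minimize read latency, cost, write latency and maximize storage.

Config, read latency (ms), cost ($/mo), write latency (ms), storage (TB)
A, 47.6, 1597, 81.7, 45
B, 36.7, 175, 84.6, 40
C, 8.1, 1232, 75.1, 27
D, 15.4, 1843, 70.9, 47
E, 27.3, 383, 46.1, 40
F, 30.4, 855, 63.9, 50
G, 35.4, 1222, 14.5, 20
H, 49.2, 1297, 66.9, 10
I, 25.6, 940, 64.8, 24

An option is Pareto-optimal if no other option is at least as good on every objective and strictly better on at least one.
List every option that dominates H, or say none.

E: read latency 27.3≤49.2, cost 383≤1297, write latency 46.1≤66.9, storage 40≥10 — dominates H.
F: read latency 30.4≤49.2, cost 855≤1297, write latency 63.9≤66.9, storage 50≥10 — dominates H.
G: read latency 35.4≤49.2, cost 1222≤1297, write latency 14.5≤66.9, storage 20≥10 — dominates H.
I: read latency 25.6≤49.2, cost 940≤1297, write latency 64.8≤66.9, storage 24≥10 — dominates H.
Others (A, B, C, D) are each worse than H on at least one objective.

E, F, G, I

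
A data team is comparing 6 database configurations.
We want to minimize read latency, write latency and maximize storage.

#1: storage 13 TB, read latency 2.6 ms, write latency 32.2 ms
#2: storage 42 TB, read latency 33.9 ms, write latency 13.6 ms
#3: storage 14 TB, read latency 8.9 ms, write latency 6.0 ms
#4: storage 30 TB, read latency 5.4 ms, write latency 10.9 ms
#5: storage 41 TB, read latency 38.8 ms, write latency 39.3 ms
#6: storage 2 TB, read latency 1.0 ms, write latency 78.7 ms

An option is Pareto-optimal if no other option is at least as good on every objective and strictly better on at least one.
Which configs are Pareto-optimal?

#1: not dominated.
#2: not dominated (best storage).
#3: not dominated (best write latency).
#4: not dominated.
#5: dominated by #2 (storage 42≥41, read latency 33.9≤38.8, write latency 13.6≤39.3).
#6: not dominated (best read latency).

#1, #2, #3, #4, #6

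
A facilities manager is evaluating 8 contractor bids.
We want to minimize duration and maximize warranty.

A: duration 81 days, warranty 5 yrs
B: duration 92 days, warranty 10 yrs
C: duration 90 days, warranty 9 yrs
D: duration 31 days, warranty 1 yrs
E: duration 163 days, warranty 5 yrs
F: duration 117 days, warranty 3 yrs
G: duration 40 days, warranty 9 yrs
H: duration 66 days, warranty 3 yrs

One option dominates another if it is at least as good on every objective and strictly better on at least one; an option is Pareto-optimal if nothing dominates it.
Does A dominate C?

No

A vs C: A is worse on warranty (5 vs 9), so it does not dominate C.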